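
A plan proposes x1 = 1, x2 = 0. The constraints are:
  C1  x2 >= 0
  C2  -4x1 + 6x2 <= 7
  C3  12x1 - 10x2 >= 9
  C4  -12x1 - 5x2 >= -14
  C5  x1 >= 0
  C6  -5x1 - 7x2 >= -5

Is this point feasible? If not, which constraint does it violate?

C1: 0 ≥ 0 ✓
C2: -4 ≤ 7 ✓
C3: 12 ≥ 9 ✓
C4: -12 ≥ -14 ✓
C5: 1 ≥ 0 ✓
C6: -5 ≥ -5 ✓

feasible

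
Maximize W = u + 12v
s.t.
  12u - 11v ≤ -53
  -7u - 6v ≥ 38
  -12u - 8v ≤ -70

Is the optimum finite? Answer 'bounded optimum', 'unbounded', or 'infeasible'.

infeasible

The boundaries 12u - 11v = -53 and -7u - 6v = 38 meet at (-736/149, -85/149), but that point violates -12u - 8v ≤ -70. Every candidate vertex is excluded by some other constraint, so the feasible region is empty.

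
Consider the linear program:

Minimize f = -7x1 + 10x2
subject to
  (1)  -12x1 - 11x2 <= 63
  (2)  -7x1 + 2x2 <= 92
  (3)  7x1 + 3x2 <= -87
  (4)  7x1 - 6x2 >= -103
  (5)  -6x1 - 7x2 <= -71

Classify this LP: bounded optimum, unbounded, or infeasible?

The boundaries 7x1 - 6x2 = -103 and -6x1 - 7x2 = -71 meet at (-59/17, 223/17), but that point violates 7x1 + 3x2 ≤ -87. Every candidate vertex is excluded by some other constraint, so the feasible region is empty.

infeasible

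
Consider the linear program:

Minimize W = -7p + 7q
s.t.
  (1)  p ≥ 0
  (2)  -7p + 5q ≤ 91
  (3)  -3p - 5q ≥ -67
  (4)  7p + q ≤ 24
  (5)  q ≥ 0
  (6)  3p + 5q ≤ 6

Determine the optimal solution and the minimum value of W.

p = 2, q = 0, minimum W = -14

At the optimal vertex, q = 0 and 3p + 5q = 6.
Solving simultaneously gives p = 2, q = 0.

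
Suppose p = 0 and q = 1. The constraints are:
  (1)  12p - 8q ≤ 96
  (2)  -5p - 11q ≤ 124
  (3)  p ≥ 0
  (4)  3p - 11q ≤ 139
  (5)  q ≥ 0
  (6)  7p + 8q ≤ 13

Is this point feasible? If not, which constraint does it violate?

(1): -8 ≤ 96 ✓
(2): -11 ≤ 124 ✓
(3): 0 ≥ 0 ✓
(4): -11 ≤ 139 ✓
(5): 1 ≥ 0 ✓
(6): 8 ≤ 13 ✓

feasible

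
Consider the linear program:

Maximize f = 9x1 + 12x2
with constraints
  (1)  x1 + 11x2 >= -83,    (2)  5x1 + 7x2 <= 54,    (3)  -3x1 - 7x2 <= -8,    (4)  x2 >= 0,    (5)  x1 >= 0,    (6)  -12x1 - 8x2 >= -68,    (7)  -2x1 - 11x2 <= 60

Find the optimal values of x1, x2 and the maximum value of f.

x1 = 1, x2 = 7, maximum f = 93

Corner points and f = 9x1 + 12x2:
  (0, 54/7) → f = 648/7
  (1, 7) → f = 93
  (8/3, 0) → f = 24
  (0, 8/7) → f = 96/7
  (17/3, 0) → f = 51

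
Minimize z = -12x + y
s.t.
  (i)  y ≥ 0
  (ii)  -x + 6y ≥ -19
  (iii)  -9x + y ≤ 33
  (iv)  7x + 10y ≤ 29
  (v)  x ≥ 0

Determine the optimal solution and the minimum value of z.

x = 29/7, y = 0, minimum z = -348/7

Vertices and z = -12x + y:
  (29/7, 0) → z = -348/7
  (0, 0) → z = 0
  (0, 29/10) → z = 29/10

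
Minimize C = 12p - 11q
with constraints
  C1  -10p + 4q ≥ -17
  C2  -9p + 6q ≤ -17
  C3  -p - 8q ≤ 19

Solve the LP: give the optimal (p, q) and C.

The binding constraints are -10p + 4q = -17 and -9p + 6q = -17.
Solving simultaneously gives p = 17/12, q = -17/24.

p = 17/12, q = -17/24, minimum C = 595/24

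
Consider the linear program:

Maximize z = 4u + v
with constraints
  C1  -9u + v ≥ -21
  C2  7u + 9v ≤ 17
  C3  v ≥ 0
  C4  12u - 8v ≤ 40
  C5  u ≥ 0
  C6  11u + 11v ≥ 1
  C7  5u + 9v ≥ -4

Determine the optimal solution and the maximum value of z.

Corner points and z = 4u + v:
  (103/44, 3/44) → z = 415/44
  (7/3, 0) → z = 28/3
  (0, 17/9) → z = 17/9
  (1/11, 0) → z = 4/11
  (0, 1/11) → z = 1/11

u = 103/44, v = 3/44, maximum z = 415/44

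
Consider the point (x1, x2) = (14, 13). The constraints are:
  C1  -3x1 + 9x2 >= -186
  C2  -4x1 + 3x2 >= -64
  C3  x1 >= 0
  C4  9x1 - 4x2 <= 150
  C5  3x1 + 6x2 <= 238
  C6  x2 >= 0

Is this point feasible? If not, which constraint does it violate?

feasible

C1: 75 ≥ -186 ✓
C2: -17 ≥ -64 ✓
C3: 14 ≥ 0 ✓
C4: 74 ≤ 150 ✓
C5: 120 ≤ 238 ✓
C6: 13 ≥ 0 ✓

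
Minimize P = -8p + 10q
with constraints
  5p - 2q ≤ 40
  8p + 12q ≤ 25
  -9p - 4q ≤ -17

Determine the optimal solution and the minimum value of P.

p = 97/19, q = -275/38, minimum P = -2151/19

Vertices and P = -8p + 10q:
  (265/38, -195/76) → P = -3095/38
  (97/19, -275/38) → P = -2151/19
  (26/19, 89/76) → P = 29/38

At the optimal vertex, 5p - 2q = 40 and -9p - 4q = -17.
Solving simultaneously gives p = 97/19, q = -275/38.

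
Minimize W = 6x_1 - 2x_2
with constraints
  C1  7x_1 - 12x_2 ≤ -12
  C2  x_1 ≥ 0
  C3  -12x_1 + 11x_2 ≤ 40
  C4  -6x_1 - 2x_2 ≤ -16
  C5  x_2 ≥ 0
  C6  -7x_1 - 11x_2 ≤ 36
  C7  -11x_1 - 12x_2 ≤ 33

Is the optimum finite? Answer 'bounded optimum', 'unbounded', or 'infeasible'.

bounded optimum

Feasible corners and W = 6x_1 - 2x_2:
  (84/43, 92/43) → W = 320/43
  (16/15, 24/5) → W = -16/5
The feasible region has finitely many vertices and no improving ray; the minimum is -16/5 at (16/15, 24/5).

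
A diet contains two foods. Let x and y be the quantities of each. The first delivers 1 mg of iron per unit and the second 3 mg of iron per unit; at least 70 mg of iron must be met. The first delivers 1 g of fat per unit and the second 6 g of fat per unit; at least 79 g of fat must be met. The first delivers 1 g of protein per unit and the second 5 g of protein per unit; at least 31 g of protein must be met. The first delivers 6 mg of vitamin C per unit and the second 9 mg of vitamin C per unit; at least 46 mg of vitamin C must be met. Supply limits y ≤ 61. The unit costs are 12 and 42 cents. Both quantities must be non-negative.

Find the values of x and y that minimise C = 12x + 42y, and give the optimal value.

Feasible corners and C = 12x + 42y:
  (0, 70/3) → C = 980
  (0, 61) → C = 2562
  (79, 0) → C = 948
  (61, 3) → C = 858
The feasible region is unbounded (it extends along (1, 0)), but C strictly increases along every unbounded feasible direction, so there is no improving ray and the minimum is attained at a vertex.

At the optimal vertex, x + 3y = 70 and x + 6y = 79.
Solving simultaneously gives x = 61, y = 3.

x = 61, y = 3, minimum C = 858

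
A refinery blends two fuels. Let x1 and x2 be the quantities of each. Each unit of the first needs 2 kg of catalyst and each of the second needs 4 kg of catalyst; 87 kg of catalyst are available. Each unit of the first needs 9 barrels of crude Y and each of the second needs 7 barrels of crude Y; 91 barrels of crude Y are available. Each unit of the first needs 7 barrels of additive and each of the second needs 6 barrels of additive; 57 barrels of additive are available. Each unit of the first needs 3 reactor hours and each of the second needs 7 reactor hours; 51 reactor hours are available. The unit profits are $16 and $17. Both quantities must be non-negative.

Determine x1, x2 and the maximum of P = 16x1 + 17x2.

x1 = 3, x2 = 6, maximum P = 150

The binding constraints are 7x1 + 6x2 = 57 and 3x1 + 7x2 = 51.
Solving simultaneously gives x1 = 3, x2 = 6.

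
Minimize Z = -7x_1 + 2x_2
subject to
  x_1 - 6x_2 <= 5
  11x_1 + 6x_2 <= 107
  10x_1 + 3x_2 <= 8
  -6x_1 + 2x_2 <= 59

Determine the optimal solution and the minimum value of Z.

Corner points and Z = -7x_1 + 2x_2:
  (1, -2/3) → Z = -25/3
  (-182/17, -89/34) → Z = 1185/17
  (-161/38, 319/19) → Z = 2403/38

x_1 = 1, x_2 = -2/3, minimum Z = -25/3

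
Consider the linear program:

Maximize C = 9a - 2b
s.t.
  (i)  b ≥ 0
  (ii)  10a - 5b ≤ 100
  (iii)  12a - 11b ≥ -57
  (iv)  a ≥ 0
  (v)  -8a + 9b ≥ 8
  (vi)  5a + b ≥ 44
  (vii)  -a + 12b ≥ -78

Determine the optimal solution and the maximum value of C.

a = 277/10, b = 177/5, maximum C = 357/2

Corner points and C = 9a - 2b:
  (277/10, 177/5) → C = 357/2
  (94/5, 88/5) → C = 134
  (427/67, 813/67) → C = 2217/67
  (388/53, 392/53) → C = 2708/53

The binding constraints are 10a - 5b = 100 and 12a - 11b = -57.
Solving simultaneously gives a = 277/10, b = 177/5.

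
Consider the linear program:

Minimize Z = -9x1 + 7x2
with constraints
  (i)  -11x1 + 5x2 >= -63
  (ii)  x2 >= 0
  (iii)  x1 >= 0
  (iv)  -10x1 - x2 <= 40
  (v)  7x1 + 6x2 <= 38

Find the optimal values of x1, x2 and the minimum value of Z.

Vertices and Z = -9x1 + 7x2:
  (0, 0) → Z = 0
  (38/7, 0) → Z = -342/7
  (0, 19/3) → Z = 133/3

The binding constraints are x2 = 0 and 7x1 + 6x2 = 38.
Solving simultaneously gives x1 = 38/7, x2 = 0.

x1 = 38/7, x2 = 0, minimum Z = -342/7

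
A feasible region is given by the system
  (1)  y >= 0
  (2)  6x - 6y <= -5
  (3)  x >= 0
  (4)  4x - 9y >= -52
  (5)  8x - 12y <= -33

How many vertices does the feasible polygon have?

Intersecting each pair of boundary lines and keeping only the points that satisfy every inequality leaves:
  (89/10, 146/15)
  (23/4, 79/12)
  (0, 52/9)
  (0, 11/4)

4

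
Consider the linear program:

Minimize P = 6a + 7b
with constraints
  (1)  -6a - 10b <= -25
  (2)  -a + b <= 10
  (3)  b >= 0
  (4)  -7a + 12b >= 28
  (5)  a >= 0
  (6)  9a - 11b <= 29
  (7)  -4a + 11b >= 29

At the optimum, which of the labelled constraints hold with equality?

Feasible corners and P = 6a + 7b:
  (0, 10) → P = 70
  (656/31, 455/31) → P = 7121/31
  (40/29, 91/29) → P = 877/29
  (0, 29/11) → P = 203/11
The feasible region is unbounded (it extends along (1, 1), (11, 9)), but P strictly increases along every unbounded feasible direction, so there is no improving ray and the minimum is attained at a vertex.

The minimum is at (0, 29/11). Substituting into each constraint, equality holds for (5) and (7); the remaining constraints have slack.

(5) and (7)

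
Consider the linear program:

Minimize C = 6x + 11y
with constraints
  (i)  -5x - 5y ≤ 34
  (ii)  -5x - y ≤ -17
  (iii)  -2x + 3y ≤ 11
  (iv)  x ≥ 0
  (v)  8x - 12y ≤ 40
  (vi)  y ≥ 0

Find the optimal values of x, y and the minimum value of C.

Extreme points and C = 6x + 11y:
  (40/17, 89/17) → C = 1219/17
  (17/5, 0) → C = 102/5
  (5, 0) → C = 30
The feasible region is unbounded (it extends along (3, 2)), but C strictly increases along every unbounded feasible direction, so there is no improving ray and the minimum is attained at a vertex.

The optimum lies where -5x - y = -17 and y = 0.
Solving simultaneously gives x = 17/5, y = 0.

x = 17/5, y = 0, minimum C = 102/5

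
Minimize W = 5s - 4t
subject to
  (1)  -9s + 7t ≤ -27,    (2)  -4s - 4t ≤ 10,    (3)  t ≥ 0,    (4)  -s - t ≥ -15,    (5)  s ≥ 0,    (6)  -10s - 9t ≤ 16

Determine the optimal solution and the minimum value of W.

Extreme points and W = 5s - 4t:
  (3, 0) → W = 15
  (33/4, 27/4) → W = 57/4
  (15, 0) → W = 75

At the optimal vertex, -9s + 7t = -27 and -s - t = -15.
Solving simultaneously gives s = 33/4, t = 27/4.

s = 33/4, t = 27/4, minimum W = 57/4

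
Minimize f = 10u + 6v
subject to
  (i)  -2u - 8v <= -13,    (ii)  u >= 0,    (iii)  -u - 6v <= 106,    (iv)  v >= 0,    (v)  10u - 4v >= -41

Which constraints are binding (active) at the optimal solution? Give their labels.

(i) and (ii)

Corner points and f = 10u + 6v:
  (0, 13/8) → f = 39/4
  (13/2, 0) → f = 65
  (0, 41/4) → f = 123/2
The feasible region is unbounded (it extends along (2, 5), (1, 0)), but f strictly increases along every unbounded feasible direction, so there is no improving ray and the minimum is attained at a vertex.

The minimum is at (0, 13/8). Substituting into each constraint, equality holds for (i) and (ii); the remaining constraints have slack.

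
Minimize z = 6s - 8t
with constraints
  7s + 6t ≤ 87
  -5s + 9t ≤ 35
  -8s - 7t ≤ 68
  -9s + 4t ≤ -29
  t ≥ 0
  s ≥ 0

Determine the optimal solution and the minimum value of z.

s = 261/41, t = 290/41, minimum z = -754/41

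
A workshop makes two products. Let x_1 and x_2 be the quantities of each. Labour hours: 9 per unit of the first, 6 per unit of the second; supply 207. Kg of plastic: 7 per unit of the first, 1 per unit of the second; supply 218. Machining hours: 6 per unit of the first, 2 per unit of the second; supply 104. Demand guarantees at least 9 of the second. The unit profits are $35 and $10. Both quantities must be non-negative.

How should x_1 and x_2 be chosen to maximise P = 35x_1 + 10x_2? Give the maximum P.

x_1 = 43/3, x_2 = 9, maximum P = 1775/3

Extreme points and P = 35x_1 + 10x_2:
  (0, 69/2) → P = 345
  (0, 9) → P = 90
  (35/3, 17) → P = 1735/3
  (43/3, 9) → P = 1775/3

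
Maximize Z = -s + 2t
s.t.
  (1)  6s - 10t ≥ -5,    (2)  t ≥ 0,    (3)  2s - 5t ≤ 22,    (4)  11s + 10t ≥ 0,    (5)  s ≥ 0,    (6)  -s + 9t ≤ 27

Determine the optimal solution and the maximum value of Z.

s = 225/44, t = 157/44, maximum Z = 89/44

At the optimal vertex, 6s - 10t = -5 and -s + 9t = 27.
Solving simultaneously gives s = 225/44, t = 157/44.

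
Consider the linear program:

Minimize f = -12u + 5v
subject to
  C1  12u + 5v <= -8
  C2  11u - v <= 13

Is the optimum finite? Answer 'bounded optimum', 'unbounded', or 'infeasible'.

From the feasible point (57/67, -244/67), moving in the direction (-1, -11) keeps every constraint satisfied while f decreases without bound.

unbounded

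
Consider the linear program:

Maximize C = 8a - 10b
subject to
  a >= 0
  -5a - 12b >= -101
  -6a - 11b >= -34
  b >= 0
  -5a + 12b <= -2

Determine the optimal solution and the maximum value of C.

At the optimal vertex, -6a - 11b = -34 and b = 0.
Solving simultaneously gives a = 17/3, b = 0.

a = 17/3, b = 0, maximum C = 136/3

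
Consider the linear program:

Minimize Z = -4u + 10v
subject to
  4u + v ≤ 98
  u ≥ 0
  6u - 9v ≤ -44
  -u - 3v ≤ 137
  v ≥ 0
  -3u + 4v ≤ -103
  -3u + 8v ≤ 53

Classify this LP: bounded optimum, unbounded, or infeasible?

infeasible

The boundaries u = 0 and 6u - 9v = -44 meet at (0, 44/9), but that point violates -3u + 4v ≤ -103. Every candidate vertex is excluded by some other constraint, so the feasible region is empty.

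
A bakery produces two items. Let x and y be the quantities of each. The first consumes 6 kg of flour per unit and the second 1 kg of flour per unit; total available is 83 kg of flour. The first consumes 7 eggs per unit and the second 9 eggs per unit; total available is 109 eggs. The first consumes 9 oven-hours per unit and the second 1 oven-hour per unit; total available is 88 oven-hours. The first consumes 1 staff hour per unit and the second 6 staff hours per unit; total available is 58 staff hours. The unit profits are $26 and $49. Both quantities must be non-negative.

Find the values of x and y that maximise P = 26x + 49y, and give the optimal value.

x = 4, y = 9, maximum P = 545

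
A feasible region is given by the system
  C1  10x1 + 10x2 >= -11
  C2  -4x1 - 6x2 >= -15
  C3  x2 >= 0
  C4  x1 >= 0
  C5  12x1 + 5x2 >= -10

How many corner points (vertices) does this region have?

Intersecting each pair of boundary lines and keeping only the points that satisfy every inequality leaves:
  (15/4, 0)
  (0, 5/2)
  (0, 0)

3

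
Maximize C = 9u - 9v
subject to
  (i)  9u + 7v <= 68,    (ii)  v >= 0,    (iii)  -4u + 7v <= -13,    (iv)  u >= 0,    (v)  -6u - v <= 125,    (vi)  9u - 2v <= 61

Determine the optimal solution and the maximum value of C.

Corner points and C = 9u - 9v:
  (81/13, 155/91) → C = 3708/91
  (563/81, 7/9) → C = 500/9
  (13/4, 0) → C = 117/4
  (61/9, 0) → C = 61

The optimum lies where v = 0 and 9u - 2v = 61.
Solving simultaneously gives u = 61/9, v = 0.

u = 61/9, v = 0, maximum C = 61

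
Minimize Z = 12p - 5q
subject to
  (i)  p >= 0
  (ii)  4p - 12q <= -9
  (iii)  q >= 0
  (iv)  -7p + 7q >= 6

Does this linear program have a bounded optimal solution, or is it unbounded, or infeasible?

unbounded

From the feasible point (0, 6/7), moving in the direction (0, 1) keeps every constraint satisfied while Z decreases without bound.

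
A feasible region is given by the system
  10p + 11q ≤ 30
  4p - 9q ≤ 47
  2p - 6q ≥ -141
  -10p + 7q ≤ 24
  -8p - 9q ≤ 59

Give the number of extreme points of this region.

Pairwise boundary intersections that survive every other constraint:
  (787/134, -175/67)
  (-3/10, 3)
  (-1, -17/3)
  (-629/146, -199/73)

4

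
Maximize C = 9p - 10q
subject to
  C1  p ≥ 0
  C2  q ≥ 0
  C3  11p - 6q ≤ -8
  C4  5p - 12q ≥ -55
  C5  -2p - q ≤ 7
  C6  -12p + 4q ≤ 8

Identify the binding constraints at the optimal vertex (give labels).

C1 and C3

Vertices and C = 9p - 10q:
  (0, 4/3) → C = -40/3
  (0, 2) → C = -20
  (39/17, 565/102) → C = -1772/51
  (1, 5) → C = -41

The maximum is at (0, 4/3). Substituting into each constraint, equality holds for C1 and C3; the remaining constraints have slack.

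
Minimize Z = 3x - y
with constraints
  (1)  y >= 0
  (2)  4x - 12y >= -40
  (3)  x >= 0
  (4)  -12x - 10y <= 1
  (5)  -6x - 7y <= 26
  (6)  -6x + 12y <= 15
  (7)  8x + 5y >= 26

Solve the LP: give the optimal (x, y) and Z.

x = 79/42, y = 46/21, minimum Z = 145/42

Vertices and Z = 3x - y:
  (13/4, 0) → Z = 39/4
  (25/2, 15/2) → Z = 30
  (79/42, 46/21) → Z = 145/42
The feasible region is unbounded (it extends along (3, 1), (1, 0)), but Z strictly increases along every unbounded feasible direction, so there is no improving ray and the minimum is attained at a vertex.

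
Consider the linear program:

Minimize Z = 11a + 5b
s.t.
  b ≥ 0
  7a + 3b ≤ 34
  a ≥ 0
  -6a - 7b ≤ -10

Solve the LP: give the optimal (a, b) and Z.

Vertices and Z = 11a + 5b:
  (34/7, 0) → Z = 374/7
  (5/3, 0) → Z = 55/3
  (0, 34/3) → Z = 170/3
  (0, 10/7) → Z = 50/7

a = 0, b = 10/7, minimum Z = 50/7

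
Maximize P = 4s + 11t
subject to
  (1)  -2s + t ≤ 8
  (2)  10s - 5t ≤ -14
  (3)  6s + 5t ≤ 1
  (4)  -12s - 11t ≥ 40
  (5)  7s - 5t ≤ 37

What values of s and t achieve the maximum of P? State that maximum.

s = -64/17, t = 8/17, maximum P = -168/17

Vertices and P = 4s + 11t:
  (-64/17, 8/17) → P = -168/17
  (-77/3, -130/3) → P = -1738/3
  (-177/85, -116/85) → P = -1984/85
  (-17, -156/5) → P = -2056/5

The optimum lies where -2s + t = 8 and -12s - 11t = 40.
Solving simultaneously gives s = -64/17, t = 8/17.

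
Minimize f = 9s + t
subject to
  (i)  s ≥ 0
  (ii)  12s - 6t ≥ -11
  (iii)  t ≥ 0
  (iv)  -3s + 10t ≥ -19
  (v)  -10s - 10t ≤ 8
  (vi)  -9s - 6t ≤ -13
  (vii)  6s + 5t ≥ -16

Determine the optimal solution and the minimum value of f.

s = 2/21, t = 85/42, minimum f = 121/42

Vertices and f = 9s + t:
  (2/21, 85/42) → f = 121/42
  (19/3, 0) → f = 57
  (13/9, 0) → f = 13
The feasible region is unbounded (it extends along (1, 2), (10, 3)), but f strictly increases along every unbounded feasible direction, so there is no improving ray and the minimum is attained at a vertex.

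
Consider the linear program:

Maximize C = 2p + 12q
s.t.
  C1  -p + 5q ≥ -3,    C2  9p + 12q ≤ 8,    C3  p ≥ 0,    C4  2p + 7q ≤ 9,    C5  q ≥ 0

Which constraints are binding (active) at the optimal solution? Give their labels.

Feasible corners and C = 2p + 12q:
  (0, 2/3) → C = 8
  (8/9, 0) → C = 16/9
  (0, 0) → C = 0

The maximum is at (0, 2/3). Substituting into each constraint, equality holds for C2 and C3; the remaining constraints have slack.

C2 and C3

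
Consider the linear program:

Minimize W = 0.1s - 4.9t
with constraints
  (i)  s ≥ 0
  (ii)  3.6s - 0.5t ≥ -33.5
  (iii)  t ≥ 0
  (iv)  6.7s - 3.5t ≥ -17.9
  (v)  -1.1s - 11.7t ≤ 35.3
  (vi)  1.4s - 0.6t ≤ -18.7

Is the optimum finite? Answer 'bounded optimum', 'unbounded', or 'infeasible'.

infeasible

The boundaries s = 0 and 3.6s - 0.5t = -33.5 meet at (0, 67), but that point violates 6.7s - 3.5t ≥ -17.9. Every candidate vertex is excluded by some other constraint, so the feasible region is empty.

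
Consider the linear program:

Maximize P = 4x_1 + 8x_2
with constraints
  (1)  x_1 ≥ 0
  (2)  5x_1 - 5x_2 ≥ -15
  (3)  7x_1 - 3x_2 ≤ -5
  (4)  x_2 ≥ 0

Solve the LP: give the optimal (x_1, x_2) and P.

x_1 = 1, x_2 = 4, maximum P = 36

Extreme points and P = 4x_1 + 8x_2:
  (0, 3) → P = 24
  (0, 5/3) → P = 40/3
  (1, 4) → P = 36

The optimum lies where 5x_1 - 5x_2 = -15 and 7x_1 - 3x_2 = -5.
Solving simultaneously gives x_1 = 1, x_2 = 4.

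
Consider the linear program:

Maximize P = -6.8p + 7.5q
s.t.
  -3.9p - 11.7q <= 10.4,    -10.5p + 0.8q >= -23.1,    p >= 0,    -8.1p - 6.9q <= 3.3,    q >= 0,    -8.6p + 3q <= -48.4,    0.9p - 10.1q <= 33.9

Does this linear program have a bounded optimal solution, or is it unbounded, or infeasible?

infeasible

The boundaries -10.5p + 0.8q = -23.1 and q = 0 meet at (2.2, 0), but that point violates -8.6p + 3q ≤ -48.4. Every candidate vertex is excluded by some other constraint, so the feasible region is empty.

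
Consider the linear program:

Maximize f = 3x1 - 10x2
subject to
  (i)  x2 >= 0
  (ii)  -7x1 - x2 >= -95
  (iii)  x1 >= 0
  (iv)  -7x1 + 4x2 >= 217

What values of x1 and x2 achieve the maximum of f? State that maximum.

x1 = 0, x2 = 217/4, maximum f = -1085/2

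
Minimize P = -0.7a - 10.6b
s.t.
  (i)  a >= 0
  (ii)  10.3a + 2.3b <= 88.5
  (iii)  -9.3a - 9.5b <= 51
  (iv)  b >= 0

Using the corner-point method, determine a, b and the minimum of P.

a = 0, b = 885/23, minimum P = -9381/23

Vertices and P = -0.7a - 10.6b:
  (0, 885/23) → P = -9381/23
  (0, 0) → P = 0
  (885/103, 0) → P = -1239/206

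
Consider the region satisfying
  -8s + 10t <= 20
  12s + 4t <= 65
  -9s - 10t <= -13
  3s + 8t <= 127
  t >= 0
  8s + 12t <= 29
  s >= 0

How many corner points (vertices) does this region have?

Pairwise boundary intersections that survive every other constraint:
  (25/88, 49/22)
  (0, 2)
  (13/9, 0)
  (0, 13/10)
  (29/8, 0)

5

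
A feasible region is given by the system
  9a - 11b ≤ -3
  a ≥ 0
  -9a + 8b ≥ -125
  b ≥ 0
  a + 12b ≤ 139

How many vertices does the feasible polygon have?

The feasible vertices (each the meet of two boundaries and inside every other half-plane) are:
  (0, 3/11)
  (1493/119, 1254/119)
  (0, 139/12)

3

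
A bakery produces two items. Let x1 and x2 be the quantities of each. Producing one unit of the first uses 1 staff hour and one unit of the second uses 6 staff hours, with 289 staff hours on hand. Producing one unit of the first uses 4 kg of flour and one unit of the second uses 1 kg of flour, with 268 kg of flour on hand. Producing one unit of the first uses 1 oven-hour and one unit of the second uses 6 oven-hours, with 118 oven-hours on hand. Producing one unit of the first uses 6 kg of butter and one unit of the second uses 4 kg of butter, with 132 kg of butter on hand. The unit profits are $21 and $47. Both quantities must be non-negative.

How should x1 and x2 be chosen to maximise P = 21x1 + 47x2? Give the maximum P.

x1 = 10, x2 = 18, maximum P = 1056

Extreme points and P = 21x1 + 47x2:
  (0, 0) → P = 0
  (0, 59/3) → P = 2773/3
  (22, 0) → P = 462
  (10, 18) → P = 1056

At the optimal vertex, x1 + 6x2 = 118 and 6x1 + 4x2 = 132.
Solving simultaneously gives x1 = 10, x2 = 18.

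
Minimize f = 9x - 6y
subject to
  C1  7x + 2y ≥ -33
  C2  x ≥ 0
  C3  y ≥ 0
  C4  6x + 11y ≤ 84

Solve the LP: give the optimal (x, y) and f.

Corner points and f = 9x - 6y:
  (0, 0) → f = 0
  (0, 84/11) → f = -504/11
  (14, 0) → f = 126

The binding constraints are x = 0 and 6x + 11y = 84.
Solving simultaneously gives x = 0, y = 84/11.

x = 0, y = 84/11, minimum f = -504/11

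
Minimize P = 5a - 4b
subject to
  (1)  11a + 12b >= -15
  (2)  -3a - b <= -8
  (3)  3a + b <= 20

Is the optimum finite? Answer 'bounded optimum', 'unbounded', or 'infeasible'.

unbounded

From the feasible point (111/25, -133/25), moving in the direction (-1, 3) keeps every constraint satisfied while P decreases without bound.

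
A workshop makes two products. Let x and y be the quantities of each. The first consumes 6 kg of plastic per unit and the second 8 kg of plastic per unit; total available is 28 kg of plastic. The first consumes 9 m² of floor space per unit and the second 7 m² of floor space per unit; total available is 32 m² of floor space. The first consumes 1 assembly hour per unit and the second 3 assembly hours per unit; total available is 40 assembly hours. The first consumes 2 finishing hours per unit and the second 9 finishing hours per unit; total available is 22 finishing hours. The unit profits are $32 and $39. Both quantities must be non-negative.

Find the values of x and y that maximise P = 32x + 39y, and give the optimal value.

x = 2, y = 2, maximum P = 142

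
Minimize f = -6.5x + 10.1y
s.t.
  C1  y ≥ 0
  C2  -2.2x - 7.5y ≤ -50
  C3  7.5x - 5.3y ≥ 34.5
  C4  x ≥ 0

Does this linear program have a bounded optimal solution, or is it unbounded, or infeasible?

From the feasible point (250/11, 0), moving in the direction (1, 0) keeps every constraint satisfied while f decreases without bound.

unbounded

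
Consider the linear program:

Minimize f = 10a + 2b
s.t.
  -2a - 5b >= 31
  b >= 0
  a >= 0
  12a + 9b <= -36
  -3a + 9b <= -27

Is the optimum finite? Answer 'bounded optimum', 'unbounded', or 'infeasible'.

The boundaries -2a - 5b = 31 and a = 0 meet at (0, -31/5), but that point violates b ≥ 0. Every candidate vertex is excluded by some other constraint, so the feasible region is empty.

infeasible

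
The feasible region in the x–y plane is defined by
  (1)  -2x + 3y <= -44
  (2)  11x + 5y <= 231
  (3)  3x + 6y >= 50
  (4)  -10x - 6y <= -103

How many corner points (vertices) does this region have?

3

Intersecting each pair of boundary lines and keeping only the points that satisfy every inequality leaves:
  (913/43, -22/43)
  (138/7, -32/21)
  (1136/51, -143/51)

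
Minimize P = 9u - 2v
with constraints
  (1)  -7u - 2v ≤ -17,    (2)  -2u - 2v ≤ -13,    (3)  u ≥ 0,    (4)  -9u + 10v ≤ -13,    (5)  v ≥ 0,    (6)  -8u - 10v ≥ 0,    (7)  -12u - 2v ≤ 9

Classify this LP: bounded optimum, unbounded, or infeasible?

infeasible

The boundaries -2u - 2v = -13 and -9u + 10v = -13 meet at (78/19, 91/38), but that point violates -8u - 10v ≥ 0. Every candidate vertex is excluded by some other constraint, so the feasible region is empty.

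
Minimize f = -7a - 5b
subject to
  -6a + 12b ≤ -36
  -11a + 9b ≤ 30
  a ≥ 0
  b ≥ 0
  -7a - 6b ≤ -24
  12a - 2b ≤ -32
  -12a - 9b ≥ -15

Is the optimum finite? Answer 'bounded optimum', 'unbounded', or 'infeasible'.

infeasible

The boundaries 12a - 2b = -32 and -12a - 9b = -15 meet at (-43/22, 47/11), but that point violates -6a + 12b ≤ -36. Every candidate vertex is excluded by some other constraint, so the feasible region is empty.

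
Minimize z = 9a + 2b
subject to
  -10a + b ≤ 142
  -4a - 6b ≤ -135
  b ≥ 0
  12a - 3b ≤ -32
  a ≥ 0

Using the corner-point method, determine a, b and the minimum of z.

Corner points and z = 9a + 2b:
  (0, 142) → z = 284
  (71/28, 437/21) → z = 5413/84
  (0, 45/2) → z = 45
The feasible region is unbounded (it extends along (1, 10), (1, 4)), but z strictly increases along every unbounded feasible direction, so there is no improving ray and the minimum is attained at a vertex.

The binding constraints are -4a - 6b = -135 and a = 0.
Solving simultaneously gives a = 0, b = 45/2.

a = 0, b = 45/2, minimum z = 45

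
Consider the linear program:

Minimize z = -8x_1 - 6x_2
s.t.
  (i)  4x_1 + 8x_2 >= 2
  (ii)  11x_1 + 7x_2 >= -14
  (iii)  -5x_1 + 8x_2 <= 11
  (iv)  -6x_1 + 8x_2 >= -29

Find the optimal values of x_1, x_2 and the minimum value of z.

At the optimal vertex, -5x_1 + 8x_2 = 11 and -6x_1 + 8x_2 = -29.
Solving simultaneously gives x_1 = 40, x_2 = 211/8.

x_1 = 40, x_2 = 211/8, minimum z = -1913/4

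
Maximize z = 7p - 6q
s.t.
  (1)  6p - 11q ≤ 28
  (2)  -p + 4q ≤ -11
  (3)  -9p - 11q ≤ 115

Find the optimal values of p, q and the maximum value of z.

Vertices and z = 7p - 6q:
  (-9/13, -38/13) → z = 165/13
  (-29/5, -314/55) → z = -349/55
  (-339/47, -214/47) → z = -1089/47

At the optimal vertex, 6p - 11q = 28 and -p + 4q = -11.
Solving simultaneously gives p = -9/13, q = -38/13.

p = -9/13, q = -38/13, maximum z = 165/13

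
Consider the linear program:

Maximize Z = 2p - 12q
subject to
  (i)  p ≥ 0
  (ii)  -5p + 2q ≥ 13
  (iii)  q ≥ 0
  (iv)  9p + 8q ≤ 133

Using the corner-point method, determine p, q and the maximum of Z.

p = 0, q = 13/2, maximum Z = -78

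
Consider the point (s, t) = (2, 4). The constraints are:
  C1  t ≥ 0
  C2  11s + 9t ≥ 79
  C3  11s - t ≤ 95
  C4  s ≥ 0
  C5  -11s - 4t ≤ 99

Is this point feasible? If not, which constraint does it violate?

Constraint C2: 11s + 9t = 58, which is not ≥ 79. All other constraints are satisfied.

not feasible — violates C2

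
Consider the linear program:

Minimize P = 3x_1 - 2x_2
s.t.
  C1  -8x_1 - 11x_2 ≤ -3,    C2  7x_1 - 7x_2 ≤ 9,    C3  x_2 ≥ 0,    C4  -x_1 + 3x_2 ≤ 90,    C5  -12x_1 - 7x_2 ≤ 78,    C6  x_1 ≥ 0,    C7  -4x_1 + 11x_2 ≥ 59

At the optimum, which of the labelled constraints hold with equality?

Feasible corners and P = 3x_1 - 2x_2:
  (657/14, 639/14) → P = 99/2
  (512/49, 449/49) → P = 638/49
  (0, 30) → P = -60
  (0, 59/11) → P = -118/11

The minimum is at (0, 30). Substituting into each constraint, equality holds for C4 and C6; the remaining constraints have slack.

C4 and C6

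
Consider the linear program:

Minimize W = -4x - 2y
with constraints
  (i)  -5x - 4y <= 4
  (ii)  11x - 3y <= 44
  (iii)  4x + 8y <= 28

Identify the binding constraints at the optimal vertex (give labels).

(ii) and (iii)

Extreme points and W = -4x - 2y:
  (164/59, -264/59) → W = -128/59
  (-6, 13/2) → W = 11
  (109/25, 33/25) → W = -502/25

The minimum is at (109/25, 33/25). Substituting into each constraint, equality holds for (ii) and (iii); the remaining constraints have slack.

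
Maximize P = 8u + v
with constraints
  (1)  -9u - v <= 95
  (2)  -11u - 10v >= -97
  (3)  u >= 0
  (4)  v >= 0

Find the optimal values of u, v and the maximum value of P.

u = 97/11, v = 0, maximum P = 776/11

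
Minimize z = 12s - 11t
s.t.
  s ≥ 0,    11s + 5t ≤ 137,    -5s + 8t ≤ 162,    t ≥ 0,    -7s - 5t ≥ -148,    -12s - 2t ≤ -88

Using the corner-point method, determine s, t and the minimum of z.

Feasible corners and z = 12s - 11t:
  (137/11, 0) → z = 1644/11
  (83/19, 338/19) → z = -2722/19
  (22/3, 0) → z = 88

The binding constraints are 11s + 5t = 137 and -12s - 2t = -88.
Solving simultaneously gives s = 83/19, t = 338/19.

s = 83/19, t = 338/19, minimum z = -2722/19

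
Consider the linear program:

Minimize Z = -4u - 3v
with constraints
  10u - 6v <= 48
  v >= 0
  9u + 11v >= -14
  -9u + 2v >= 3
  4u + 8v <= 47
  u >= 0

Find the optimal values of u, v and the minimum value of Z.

u = 7/8, v = 87/16, minimum Z = -317/16

Vertices and Z = -4u - 3v:
  (7/8, 87/16) → Z = -317/16
  (0, 3/2) → Z = -9/2
  (0, 47/8) → Z = -141/8

The binding constraints are -9u + 2v = 3 and 4u + 8v = 47.
Solving simultaneously gives u = 7/8, v = 87/16.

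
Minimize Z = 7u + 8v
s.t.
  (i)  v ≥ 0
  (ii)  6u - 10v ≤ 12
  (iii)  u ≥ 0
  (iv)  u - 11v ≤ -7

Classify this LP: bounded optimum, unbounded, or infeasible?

bounded optimum

Corner points and Z = 7u + 8v:
  (101/28, 27/28) → Z = 923/28
  (0, 7/11) → Z = 56/11
The feasible region has finitely many vertices and no improving ray; the minimum is 56/11 at (0, 7/11).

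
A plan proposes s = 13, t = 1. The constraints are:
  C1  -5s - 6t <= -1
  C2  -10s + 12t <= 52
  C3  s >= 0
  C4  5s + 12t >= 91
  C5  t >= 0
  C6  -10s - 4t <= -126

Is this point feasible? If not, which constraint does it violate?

not feasible — violates C4

Constraint C4: 5s + 12t = 77, which is not ≥ 91. All other constraints are satisfied.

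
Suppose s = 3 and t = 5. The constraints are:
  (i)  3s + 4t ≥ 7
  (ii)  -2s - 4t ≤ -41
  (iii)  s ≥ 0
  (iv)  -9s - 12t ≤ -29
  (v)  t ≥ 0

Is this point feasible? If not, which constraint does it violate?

not feasible — violates (ii)

Constraint (ii): -2s - 4t = -26, which is not ≤ -41. All other constraints are satisfied.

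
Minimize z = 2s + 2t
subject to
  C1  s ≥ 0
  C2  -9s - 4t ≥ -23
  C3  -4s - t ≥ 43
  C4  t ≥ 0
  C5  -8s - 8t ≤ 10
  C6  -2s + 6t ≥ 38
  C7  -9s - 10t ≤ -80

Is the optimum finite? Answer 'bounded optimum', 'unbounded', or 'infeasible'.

infeasible

The boundaries -9s - 4t = -23 and -4s - t = 43 meet at (-195/7, 479/7), but that point violates s ≥ 0. Every candidate vertex is excluded by some other constraint, so the feasible region is empty.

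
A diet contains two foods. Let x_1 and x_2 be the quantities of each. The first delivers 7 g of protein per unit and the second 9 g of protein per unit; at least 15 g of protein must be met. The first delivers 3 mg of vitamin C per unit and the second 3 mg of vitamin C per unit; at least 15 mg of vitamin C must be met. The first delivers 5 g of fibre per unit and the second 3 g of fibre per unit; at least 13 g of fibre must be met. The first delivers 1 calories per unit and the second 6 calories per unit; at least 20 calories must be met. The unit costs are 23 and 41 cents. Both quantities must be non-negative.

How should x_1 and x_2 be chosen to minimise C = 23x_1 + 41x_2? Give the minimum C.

x_1 = 2, x_2 = 3, minimum C = 169

Feasible corners and C = 23x_1 + 41x_2:
  (0, 5) → C = 205
  (20, 0) → C = 460
  (2, 3) → C = 169
The feasible region is unbounded (it extends along (0, 1), (1, 0)), but C strictly increases along every unbounded feasible direction, so there is no improving ray and the minimum is attained at a vertex.

At the optimal vertex, 3x_1 + 3x_2 = 15 and x_1 + 6x_2 = 20.
Solving simultaneously gives x_1 = 2, x_2 = 3.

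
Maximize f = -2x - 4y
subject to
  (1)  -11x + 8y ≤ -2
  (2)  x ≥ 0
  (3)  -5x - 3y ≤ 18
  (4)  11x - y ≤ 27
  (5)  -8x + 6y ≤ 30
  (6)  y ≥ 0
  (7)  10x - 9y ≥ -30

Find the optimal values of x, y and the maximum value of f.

x = 2/11, y = 0, maximum f = -4/11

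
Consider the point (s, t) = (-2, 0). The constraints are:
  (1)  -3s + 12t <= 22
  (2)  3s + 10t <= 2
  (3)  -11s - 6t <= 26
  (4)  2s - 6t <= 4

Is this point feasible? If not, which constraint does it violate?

feasible

(1): 6 ≤ 22 ✓
(2): -6 ≤ 2 ✓
(3): 22 ≤ 26 ✓
(4): -4 ≤ 4 ✓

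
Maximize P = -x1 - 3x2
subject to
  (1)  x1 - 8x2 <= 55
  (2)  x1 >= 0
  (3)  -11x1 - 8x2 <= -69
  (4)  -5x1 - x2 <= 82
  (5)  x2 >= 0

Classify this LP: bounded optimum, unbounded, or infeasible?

bounded optimum

Extreme points and P = -x1 - 3x2:
  (55, 0) → P = -55
  (0, 69/8) → P = -207/8
  (69/11, 0) → P = -69/11
The feasible region has finitely many vertices and no improving ray; the maximum is -69/11 at (69/11, 0).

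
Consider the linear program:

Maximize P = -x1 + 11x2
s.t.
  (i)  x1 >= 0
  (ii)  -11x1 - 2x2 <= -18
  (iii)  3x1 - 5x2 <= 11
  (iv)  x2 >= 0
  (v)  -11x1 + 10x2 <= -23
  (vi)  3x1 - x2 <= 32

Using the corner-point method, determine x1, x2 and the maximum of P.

x1 = 297/19, x2 = 283/19, maximum P = 2816/19

Extreme points and P = -x1 + 11x2:
  (11/3, 0) → P = -11/3
  (149/12, 21/4) → P = 136/3
  (23/11, 0) → P = -23/11
  (297/19, 283/19) → P = 2816/19

The optimum lies where -11x1 + 10x2 = -23 and 3x1 - x2 = 32.
Solving simultaneously gives x1 = 297/19, x2 = 283/19.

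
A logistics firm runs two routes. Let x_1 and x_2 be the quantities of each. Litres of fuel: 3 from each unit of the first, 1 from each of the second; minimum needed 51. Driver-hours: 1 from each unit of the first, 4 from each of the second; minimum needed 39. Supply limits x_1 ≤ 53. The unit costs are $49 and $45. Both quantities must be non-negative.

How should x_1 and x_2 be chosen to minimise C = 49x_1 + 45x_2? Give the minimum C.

x_1 = 15, x_2 = 6, minimum C = 1005

Extreme points and C = 49x_1 + 45x_2:
  (0, 51) → C = 2295
  (39, 0) → C = 1911
  (53, 0) → C = 2597
  (15, 6) → C = 1005
The feasible region is unbounded (it extends along (0, 1)), but C strictly increases along every unbounded feasible direction, so there is no improving ray and the minimum is attained at a vertex.

The binding constraints are 3x_1 + x_2 = 51 and x_1 + 4x_2 = 39.
Solving simultaneously gives x_1 = 15, x_2 = 6.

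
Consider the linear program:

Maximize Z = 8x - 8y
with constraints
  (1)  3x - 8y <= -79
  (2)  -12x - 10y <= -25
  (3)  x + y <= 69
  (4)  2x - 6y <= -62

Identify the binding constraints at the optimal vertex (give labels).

Corner points and Z = 8x - 8y:
  (43, 26) → Z = 136
  (11, 14) → Z = -24
  (-665/2, 803/2) → Z = -5872
  (-235/46, 397/46) → Z = -2528/23

The maximum is at (43, 26). Substituting into each constraint, equality holds for (1) and (3); the remaining constraints have slack.

(1) and (3)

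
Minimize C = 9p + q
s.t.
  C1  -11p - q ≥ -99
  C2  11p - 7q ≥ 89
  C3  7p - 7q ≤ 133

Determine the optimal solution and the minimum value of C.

The binding constraints are 11p - 7q = 89 and 7p - 7q = 133.
Solving simultaneously gives p = -11, q = -30.

p = -11, q = -30, minimum C = -129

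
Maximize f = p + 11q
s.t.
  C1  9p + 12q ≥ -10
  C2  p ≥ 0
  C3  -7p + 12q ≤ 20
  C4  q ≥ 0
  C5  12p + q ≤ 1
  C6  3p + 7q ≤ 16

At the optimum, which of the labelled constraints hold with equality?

C2 and C5

Vertices and f = p + 11q:
  (0, 0) → f = 0
  (0, 1) → f = 11
  (1/12, 0) → f = 1/12

The maximum is at (0, 1). Substituting into each constraint, equality holds for C2 and C5; the remaining constraints have slack.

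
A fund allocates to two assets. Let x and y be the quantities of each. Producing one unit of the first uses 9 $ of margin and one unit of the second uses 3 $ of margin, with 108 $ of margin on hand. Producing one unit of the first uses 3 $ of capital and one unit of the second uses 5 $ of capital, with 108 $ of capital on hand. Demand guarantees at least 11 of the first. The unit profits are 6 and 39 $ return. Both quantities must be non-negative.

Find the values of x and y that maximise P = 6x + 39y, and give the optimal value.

Feasible corners and P = 6x + 39y:
  (12, 0) → P = 72
  (11, 0) → P = 66
  (11, 3) → P = 183

The binding constraints are 9x + 3y = 108 and x = 11.
Solving simultaneously gives x = 11, y = 3.

x = 11, y = 3, maximum P = 183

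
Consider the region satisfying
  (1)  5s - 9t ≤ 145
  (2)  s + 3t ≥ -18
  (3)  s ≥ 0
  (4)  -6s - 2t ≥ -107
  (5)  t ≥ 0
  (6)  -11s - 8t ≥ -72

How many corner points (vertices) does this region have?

3

Of the 15 pairwise boundary intersections, those satisfying every inequality are:
  (0, 0)
  (0, 9)
  (72/11, 0)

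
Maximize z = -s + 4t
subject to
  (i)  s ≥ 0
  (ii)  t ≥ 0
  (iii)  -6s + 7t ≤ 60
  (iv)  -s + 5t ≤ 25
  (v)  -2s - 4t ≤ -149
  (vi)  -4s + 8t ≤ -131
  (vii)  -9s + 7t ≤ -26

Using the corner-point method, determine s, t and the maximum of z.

Vertices and z = -s + 4t:
  (149/2, 0) → z = -149/2
  (285/4, 77/4) → z = 23/4
  (429/8, 167/16) → z = -95/8
The feasible region is unbounded (it extends along (5, 1), (1, 0)), but z strictly decreases along every unbounded feasible direction, so there is no improving ray and the maximum is attained at a vertex.

The binding constraints are -s + 5t = 25 and -4s + 8t = -131.
Solving simultaneously gives s = 285/4, t = 77/4.

s = 285/4, t = 77/4, maximum z = 23/4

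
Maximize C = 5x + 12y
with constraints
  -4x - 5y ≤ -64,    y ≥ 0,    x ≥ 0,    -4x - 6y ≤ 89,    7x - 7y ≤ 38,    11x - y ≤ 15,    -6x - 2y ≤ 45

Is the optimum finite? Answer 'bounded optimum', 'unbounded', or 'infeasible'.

From the feasible point (0, 64/5), moving in the direction (0, 1) keeps every constraint satisfied while C increases without bound.

unbounded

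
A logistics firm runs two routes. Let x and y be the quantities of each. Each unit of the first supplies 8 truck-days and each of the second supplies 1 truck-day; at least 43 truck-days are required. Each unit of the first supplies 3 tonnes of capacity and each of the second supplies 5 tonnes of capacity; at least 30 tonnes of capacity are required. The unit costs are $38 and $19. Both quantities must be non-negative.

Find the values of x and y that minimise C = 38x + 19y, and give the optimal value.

x = 5, y = 3, minimum C = 247

Corner points and C = 38x + 19y:
  (0, 43) → C = 817
  (10, 0) → C = 380
  (5, 3) → C = 247
The feasible region is unbounded (it extends along (0, 1), (1, 0)), but C strictly increases along every unbounded feasible direction, so there is no improving ray and the minimum is attained at a vertex.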